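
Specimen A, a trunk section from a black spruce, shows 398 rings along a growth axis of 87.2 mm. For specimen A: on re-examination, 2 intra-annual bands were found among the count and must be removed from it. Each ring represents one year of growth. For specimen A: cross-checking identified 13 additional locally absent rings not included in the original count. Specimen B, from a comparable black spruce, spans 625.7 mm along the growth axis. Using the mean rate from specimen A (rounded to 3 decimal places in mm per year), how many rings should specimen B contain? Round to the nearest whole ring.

2938 rings

Specimen A: after corrections the count is 398 − 2 + 13 = 409 rings.
A: Extension rate ≈ 87.2 / 409 = 0.213 mm/yr.
For B, 625.7 / 0.213 = 2937.56 years ≈ 2938 rings.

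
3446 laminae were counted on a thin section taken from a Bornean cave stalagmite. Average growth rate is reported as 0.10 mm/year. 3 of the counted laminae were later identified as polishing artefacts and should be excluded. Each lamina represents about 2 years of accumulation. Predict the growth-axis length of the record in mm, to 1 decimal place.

Correcting the raw count gives 3446 − 3 = 3443 true laminae.
At 2 years per lamina, 3443 × 2 = 6886 years.
Length ≈ 0.10 × 6886 = 688.6 mm.

688.6 mm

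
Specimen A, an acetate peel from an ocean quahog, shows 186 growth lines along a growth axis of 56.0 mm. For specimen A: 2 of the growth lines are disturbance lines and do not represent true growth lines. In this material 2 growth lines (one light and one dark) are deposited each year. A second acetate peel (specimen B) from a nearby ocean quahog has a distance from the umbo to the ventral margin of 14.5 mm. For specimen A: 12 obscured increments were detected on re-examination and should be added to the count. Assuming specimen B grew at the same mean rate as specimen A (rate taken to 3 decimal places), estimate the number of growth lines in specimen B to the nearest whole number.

Specimen A: correcting the raw count gives 186 − 2 + 12 = 196 true growth lines.
Specimen A: 196 growth lines at 2 per year is 196 / 2 = 98 years.
A: Extension rate ≈ 56.0 / 98 = 0.571 mm per year.
Specimen B: 14.5 mm / 0.571 mm per year = 25.39 years; at 2 growth lines per year that is 25.39 × 2 ≈ 51 growth lines.

51 growth lines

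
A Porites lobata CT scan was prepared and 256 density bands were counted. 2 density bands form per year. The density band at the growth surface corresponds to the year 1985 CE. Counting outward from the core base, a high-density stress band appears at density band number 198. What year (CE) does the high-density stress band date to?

The high-density stress band sits at density band 198 from the core base, so 256 − 198 = 58 density bands formed after it.
Dividing by 2 density bands per year: 58 / 2 = 29 years.
The density band at the growth surface is 1985 CE, so the high-density stress band dates to 1985 − 29 = 1956 CE.

1956 CE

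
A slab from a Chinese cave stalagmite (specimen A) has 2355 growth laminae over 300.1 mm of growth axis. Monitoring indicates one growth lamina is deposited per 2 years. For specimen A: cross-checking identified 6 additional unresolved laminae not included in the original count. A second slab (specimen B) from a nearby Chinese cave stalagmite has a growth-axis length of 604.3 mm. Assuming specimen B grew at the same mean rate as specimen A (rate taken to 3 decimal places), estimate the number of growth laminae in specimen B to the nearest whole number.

4721 growth laminae

Specimen A: true growth lamina count = 2355 + 6 = 2361.
Specimen A: 2361 growth laminae at 2 years each span 2361 × 2 = 4722 years.
A: Extension rate ≈ 300.1 / 4722 = 0.064 mm/yr.
Specimen B: 604.3 mm / 0.064 mm per year = 9442.19 years; at 2 years per growth lamina that is 9442.19 / 2 ≈ 4721 growth laminae.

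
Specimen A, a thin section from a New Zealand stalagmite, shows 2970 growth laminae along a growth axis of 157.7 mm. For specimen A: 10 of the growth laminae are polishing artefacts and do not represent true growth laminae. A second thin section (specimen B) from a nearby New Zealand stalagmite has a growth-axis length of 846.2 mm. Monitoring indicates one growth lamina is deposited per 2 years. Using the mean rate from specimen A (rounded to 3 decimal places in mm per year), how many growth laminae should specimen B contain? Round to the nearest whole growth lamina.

15670 growth laminae

Specimen A: adjusted count: 2970 − 10 = 2960 growth laminae.
Specimen A: at 2 years per growth lamina, 2960 × 2 = 5920 years.
A: Extension rate ≈ 157.7 / 5920 = 0.027 mm/yr.
For B, 846.2 / 0.027 = 31340.74 years; at 2 years per growth lamina that is 31340.74 / 2 ≈ 15670 growth laminae.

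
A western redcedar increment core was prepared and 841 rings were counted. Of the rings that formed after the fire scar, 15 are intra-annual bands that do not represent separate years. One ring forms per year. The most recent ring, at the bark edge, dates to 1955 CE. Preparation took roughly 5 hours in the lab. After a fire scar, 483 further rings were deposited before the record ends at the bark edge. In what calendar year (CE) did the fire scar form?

1487 CE

483 rings formed after the fire scar.
483 − 15 false = 468 true rings after the fire scar.
1955 − 468 = 1487 CE.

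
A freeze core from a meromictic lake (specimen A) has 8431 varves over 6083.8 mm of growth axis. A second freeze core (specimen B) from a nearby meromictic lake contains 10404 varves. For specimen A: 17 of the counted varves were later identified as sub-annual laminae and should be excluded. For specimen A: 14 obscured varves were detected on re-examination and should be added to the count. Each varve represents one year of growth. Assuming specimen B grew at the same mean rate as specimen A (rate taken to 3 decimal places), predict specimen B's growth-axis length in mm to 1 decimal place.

7511.7 mm

Specimen A: after corrections the count is 8431 − 17 + 14 = 8428 varves.
A: Extension rate ≈ 6083.8 / 8428 = 0.722 mm/yr.
Length of B = 0.722 × 10404 = 7511.7 mm.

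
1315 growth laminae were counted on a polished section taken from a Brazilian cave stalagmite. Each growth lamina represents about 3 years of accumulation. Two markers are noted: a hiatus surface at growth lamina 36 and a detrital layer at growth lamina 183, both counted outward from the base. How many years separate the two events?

183 − 36 = 147 growth laminae lie between the two events.
147 growth laminae at 3 years each span 147 × 3 = 441 years.

441 years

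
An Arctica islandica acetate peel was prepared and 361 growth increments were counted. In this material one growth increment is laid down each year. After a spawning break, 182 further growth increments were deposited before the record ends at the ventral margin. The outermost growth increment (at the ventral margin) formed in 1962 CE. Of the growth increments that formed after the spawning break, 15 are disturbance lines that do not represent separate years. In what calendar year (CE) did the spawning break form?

182 growth increments formed after the spawning break.
Excluding 15 false growth increments: 182 − 15 = 167.
Counting back 167 years from 1962 CE places the spawning break in 1962 − 167 = 1795 CE.

1795 CE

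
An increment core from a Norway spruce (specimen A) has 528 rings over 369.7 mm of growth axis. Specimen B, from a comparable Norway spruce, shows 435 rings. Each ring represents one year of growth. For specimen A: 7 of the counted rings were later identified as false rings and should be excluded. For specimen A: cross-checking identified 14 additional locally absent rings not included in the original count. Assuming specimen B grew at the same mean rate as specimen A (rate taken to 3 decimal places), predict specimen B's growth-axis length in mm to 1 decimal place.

300.6 mm

Specimen A: after corrections the count is 528 − 7 + 14 = 535 rings.
A: Extension rate ≈ 369.7 / 535 = 0.691 mm/year.
Length of B = 0.691 × 435 = 300.6 mm.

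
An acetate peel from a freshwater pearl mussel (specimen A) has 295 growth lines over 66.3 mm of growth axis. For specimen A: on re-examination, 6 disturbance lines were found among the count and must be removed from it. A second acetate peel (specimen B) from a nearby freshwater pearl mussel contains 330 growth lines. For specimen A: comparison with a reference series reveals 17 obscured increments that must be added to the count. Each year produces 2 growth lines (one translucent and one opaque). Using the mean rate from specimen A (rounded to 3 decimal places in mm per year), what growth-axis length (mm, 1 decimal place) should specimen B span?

Specimen A: correcting the raw count gives 295 − 6 + 17 = 306 true growth lines.
Specimen A: dividing by 2 growth lines per year: 306 / 2 = 153 years.
A: 66.3 mm over 153 years gives 66.3 / 153 ≈ 0.433 mm per year.
Specimen B: 330 growth lines at 2 per year is 330 / 2 = 165 years. B's length ≈ 0.433 × 165 = 71.4 mm.

71.4 mm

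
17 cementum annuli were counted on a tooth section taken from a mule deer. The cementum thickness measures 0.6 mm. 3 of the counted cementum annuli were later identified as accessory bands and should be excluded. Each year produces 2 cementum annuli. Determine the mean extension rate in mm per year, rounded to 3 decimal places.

0.086 mm per year

True cementum annulus count = 17 − 3 = 14.
With 2 cementum annuli per year, 14 / 2 = 7 years.
Mean rate = 0.6 mm / 7 years ≈ 0.086 mm per year.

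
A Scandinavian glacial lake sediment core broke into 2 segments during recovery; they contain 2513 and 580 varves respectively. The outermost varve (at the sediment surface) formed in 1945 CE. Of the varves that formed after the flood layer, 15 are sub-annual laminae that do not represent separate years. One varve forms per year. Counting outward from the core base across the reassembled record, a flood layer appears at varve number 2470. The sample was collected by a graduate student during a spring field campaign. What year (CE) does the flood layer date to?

Total varves = 2513 + 580 = 3093.
The flood layer sits at varve 2470 from the core base, so 3093 − 2470 = 623 varves formed after it.
Removing the 15 false varves leaves 623 − 15 = 608 true varves beyond the flood layer.
1945 − 608 = 1337 CE.

1337 CE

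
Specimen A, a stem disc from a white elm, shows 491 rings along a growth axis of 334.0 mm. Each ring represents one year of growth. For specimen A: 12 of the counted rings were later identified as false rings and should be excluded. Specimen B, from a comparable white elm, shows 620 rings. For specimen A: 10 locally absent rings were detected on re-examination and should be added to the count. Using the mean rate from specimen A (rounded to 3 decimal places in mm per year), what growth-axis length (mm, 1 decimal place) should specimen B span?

423.5 mm

Specimen A: true ring count = 491 − 12 + 10 = 489.
A: Mean rate = 334.0 mm / 489 years ≈ 0.683 mm per year.
For B, 0.683 mm/year × 620 years = 423.5 mm.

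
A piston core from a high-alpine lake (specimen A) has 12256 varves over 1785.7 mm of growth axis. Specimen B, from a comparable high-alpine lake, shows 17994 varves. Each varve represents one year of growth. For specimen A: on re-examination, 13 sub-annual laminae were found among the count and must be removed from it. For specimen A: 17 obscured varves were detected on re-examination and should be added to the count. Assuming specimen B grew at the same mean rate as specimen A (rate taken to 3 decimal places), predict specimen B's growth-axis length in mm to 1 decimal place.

2627.1 mm

Specimen A: after corrections the count is 12256 − 13 + 17 = 12260 varves.
A: Mean rate = 1785.7 mm / 12260 years ≈ 0.146 mm per year.
For B, 0.146 mm/year × 17994 years = 2627.1 mm.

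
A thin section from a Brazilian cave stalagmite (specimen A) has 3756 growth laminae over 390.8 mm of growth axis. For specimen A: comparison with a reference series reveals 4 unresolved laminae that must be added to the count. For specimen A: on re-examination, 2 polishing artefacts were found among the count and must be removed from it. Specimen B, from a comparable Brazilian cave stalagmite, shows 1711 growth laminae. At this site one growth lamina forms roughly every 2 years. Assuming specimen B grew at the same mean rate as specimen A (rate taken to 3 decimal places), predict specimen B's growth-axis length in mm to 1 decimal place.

177.9 mm

Specimen A: true growth lamina count = 3756 − 2 + 4 = 3758.
Specimen A: multiplying by 2 years per growth lamina: 3758 × 2 = 7516 years.
A: Extension rate ≈ 390.8 / 7516 = 0.052 mm/yr.
Specimen B: multiplying by 2 years per growth lamina: 1711 × 2 = 3422 years. B's length ≈ 0.052 × 3422 = 177.9 mm.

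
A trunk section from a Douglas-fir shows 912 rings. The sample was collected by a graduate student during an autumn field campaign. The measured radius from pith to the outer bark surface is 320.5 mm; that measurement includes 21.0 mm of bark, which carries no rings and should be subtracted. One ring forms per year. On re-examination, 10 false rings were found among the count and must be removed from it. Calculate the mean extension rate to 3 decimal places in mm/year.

0.332 mm/year

True ring count = 912 − 10 = 902.
Net length = 320.5 − 21.0 = 299.5 mm.
Extension rate ≈ 299.5 / 902 = 0.332 mm/year.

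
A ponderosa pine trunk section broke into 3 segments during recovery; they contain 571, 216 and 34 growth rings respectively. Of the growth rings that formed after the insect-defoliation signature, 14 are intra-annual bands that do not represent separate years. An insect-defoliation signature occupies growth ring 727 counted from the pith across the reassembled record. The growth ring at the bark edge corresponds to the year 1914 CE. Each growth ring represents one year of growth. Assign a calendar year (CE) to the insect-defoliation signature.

Total growth rings = 571 + 216 + 34 = 821.
821 − 727 = 94 growth rings lie beyond the insect-defoliation signature toward the bark edge.
Excluding 14 false growth rings: 94 − 14 = 80.
1914 − 80 = 1834 CE.

1834 CE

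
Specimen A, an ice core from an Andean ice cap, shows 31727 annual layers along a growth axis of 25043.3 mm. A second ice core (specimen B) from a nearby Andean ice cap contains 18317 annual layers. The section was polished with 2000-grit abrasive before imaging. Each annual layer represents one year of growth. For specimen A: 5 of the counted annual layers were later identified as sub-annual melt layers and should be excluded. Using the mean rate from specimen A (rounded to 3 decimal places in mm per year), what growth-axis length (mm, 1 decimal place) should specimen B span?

Specimen A: after corrections the count is 31727 − 5 = 31722 annual layers.
A: Mean rate = 25043.3 mm / 31722 years ≈ 0.789 mm/yr.
Length of B = 0.789 × 18317 = 14452.1 mm.

14452.1 mm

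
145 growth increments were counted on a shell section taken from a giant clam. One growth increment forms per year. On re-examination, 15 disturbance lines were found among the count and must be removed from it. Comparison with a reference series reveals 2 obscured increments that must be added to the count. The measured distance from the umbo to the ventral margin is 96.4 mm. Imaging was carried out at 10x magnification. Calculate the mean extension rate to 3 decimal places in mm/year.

0.730 mm/year

Correcting the raw count gives 145 − 15 + 2 = 132 true growth increments.
Mean rate = 96.4 mm / 132 years ≈ 0.730 mm/year.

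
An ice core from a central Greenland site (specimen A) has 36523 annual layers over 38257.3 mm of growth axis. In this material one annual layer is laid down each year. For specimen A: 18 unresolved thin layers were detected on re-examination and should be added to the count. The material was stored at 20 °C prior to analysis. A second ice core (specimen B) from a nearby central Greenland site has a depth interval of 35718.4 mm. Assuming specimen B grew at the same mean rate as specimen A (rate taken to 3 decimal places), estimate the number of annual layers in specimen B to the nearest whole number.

34115 annual layers

Specimen A: adjusted count: 36523 + 18 = 36541 annual layers.
A: Extension rate ≈ 38257.3 / 36541 = 1.047 mm/yr.
B spans 35718.4 / 1.047 = 34115.00 years ≈ 34115 annual layers.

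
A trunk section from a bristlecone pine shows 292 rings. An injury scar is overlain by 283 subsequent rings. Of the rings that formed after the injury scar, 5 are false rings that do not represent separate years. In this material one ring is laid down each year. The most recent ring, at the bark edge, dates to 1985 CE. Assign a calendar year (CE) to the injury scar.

283 rings formed after the injury scar.
Excluding 5 false rings: 283 − 5 = 278.
1985 − 278 = 1707 CE.

1707 CE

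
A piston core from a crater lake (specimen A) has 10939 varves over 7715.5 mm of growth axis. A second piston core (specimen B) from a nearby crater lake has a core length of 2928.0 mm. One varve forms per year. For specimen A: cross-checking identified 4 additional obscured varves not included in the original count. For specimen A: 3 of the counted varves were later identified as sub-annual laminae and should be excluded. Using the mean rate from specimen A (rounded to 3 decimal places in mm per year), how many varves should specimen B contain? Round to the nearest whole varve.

Specimen A: true varve count = 10939 − 3 + 4 = 10940.
A: Extension rate ≈ 7715.5 / 10940 = 0.705 mm/year.
B spans 2928.0 / 0.705 = 4153.19 years ≈ 4153 varves.

4153 varves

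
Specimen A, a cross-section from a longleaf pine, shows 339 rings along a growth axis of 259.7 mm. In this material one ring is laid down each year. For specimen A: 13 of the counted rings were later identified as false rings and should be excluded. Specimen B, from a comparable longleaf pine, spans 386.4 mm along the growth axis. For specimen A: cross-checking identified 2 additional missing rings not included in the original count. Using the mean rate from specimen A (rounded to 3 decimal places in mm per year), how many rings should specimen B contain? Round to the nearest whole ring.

Specimen A: true ring count = 339 − 13 + 2 = 328.
A: 259.7 mm over 328 years gives 259.7 / 328 ≈ 0.792 mm per year.
Specimen B: 386.4 mm / 0.792 mm per year = 487.88 years ≈ 488 rings.

488 rings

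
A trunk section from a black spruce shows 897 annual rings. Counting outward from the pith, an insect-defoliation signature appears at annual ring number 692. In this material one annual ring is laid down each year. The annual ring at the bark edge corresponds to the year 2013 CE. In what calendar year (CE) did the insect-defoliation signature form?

897 − 692 = 205 annual rings lie beyond the insect-defoliation signature toward the bark edge.
The annual ring at the bark edge is 2013 CE, so the insect-defoliation signature dates to 2013 − 205 = 1808 CE.

1808 CE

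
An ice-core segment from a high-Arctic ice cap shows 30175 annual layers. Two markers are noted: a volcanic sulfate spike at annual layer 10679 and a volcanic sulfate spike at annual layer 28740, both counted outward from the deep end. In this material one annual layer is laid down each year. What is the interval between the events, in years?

Separation: 28740 − 10679 = 18061 annual layers.
At one annual layer per year, 18061 years elapsed between them.

18061 yr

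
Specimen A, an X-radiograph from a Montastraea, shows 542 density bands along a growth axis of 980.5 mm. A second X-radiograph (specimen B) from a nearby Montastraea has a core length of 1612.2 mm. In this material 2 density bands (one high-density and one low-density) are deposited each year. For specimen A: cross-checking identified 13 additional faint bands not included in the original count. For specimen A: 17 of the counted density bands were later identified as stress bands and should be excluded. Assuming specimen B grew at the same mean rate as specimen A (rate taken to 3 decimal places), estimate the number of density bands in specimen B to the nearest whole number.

Specimen A: adjusted count: 542 − 17 + 13 = 538 density bands.
Specimen A: with 2 density bands per year, 538 / 2 = 269 years.
A: 980.5 mm over 269 years gives 980.5 / 269 ≈ 3.645 mm per year.
For B, 1612.2 / 3.645 = 442.30 years; at 2 density bands per year that is 442.30 × 2 ≈ 885 density bands.

885 density bands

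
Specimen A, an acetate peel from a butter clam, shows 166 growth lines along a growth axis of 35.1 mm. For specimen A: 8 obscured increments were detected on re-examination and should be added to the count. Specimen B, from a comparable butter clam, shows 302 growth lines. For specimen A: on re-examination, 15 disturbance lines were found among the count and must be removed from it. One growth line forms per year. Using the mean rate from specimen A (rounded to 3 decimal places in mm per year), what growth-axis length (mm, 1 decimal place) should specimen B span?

Specimen A: adjusted count: 166 − 15 + 8 = 159 growth lines.
A: Mean rate = 35.1 mm / 159 years ≈ 0.221 mm/yr.
Length of B = 0.221 × 302 = 66.7 mm.

66.7 mm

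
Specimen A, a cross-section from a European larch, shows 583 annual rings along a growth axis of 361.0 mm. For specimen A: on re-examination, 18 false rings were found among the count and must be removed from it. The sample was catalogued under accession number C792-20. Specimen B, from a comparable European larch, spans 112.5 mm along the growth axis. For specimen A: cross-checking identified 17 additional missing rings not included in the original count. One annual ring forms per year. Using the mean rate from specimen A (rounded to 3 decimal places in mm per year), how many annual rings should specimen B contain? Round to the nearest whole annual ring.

Specimen A: correcting the raw count gives 583 − 18 + 17 = 582 true annual rings.
A: Extension rate ≈ 361.0 / 582 = 0.620 mm/yr.
Specimen B: 112.5 mm / 0.620 mm per year = 181.45 years ≈ 181 annual rings.

181 annual rings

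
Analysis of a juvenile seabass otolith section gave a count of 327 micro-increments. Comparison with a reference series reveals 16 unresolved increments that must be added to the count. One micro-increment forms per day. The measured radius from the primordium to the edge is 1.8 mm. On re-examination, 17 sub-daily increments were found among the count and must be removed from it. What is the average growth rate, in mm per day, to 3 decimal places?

0.006 mm per day

Correcting the raw count gives 327 − 17 + 16 = 326 true micro-increments.
Extension rate ≈ 1.8 / 326 = 0.006 mm per day.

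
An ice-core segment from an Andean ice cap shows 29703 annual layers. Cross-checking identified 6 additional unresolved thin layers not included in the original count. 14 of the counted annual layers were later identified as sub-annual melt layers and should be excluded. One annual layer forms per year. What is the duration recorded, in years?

True annual layer count = 29703 − 14 + 6 = 29695.
At one annual layer per year, that is 29695 years.

29695 years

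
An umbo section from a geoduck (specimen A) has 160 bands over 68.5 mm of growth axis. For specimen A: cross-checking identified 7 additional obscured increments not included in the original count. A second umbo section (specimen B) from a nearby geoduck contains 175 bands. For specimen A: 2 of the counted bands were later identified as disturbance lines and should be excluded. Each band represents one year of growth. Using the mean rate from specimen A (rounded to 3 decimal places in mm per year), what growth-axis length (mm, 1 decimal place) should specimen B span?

Specimen A: correcting the raw count gives 160 − 2 + 7 = 165 true bands.
A: Mean rate = 68.5 mm / 165 years ≈ 0.415 mm/yr.
Length of B = 0.415 × 175 = 72.6 mm.

72.6 mm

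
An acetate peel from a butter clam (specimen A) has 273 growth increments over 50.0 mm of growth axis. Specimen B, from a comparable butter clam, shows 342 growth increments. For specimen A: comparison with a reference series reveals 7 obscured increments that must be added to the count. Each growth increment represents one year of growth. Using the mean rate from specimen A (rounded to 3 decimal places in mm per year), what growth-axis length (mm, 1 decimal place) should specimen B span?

Specimen A: true growth increment count = 273 + 7 = 280.
A: 50.0 mm over 280 years gives 50.0 / 280 ≈ 0.179 mm per year.
B's length ≈ 0.179 × 342 = 61.2 mm.

61.2 mm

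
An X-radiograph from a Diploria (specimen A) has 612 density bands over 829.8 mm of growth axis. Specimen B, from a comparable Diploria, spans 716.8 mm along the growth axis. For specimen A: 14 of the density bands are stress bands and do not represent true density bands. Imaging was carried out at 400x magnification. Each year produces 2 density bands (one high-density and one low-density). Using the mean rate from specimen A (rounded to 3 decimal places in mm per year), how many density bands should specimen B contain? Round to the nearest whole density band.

Specimen A: adjusted count: 612 − 14 = 598 density bands.
Specimen A: dividing by 2 density bands per year: 598 / 2 = 299 years.
A: Mean rate = 829.8 mm / 299 years ≈ 2.775 mm/yr.
For B, 716.8 / 2.775 = 258.31 years; at 2 density bands per year that is 258.31 × 2 ≈ 517 density bands.

517 density bands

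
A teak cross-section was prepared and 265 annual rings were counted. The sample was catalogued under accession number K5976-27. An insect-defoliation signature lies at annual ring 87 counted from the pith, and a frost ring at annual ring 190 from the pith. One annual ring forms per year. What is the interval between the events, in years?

103 yr

Separation: 190 − 87 = 103 annual rings.
At one annual ring per year, 103 years elapsed between them.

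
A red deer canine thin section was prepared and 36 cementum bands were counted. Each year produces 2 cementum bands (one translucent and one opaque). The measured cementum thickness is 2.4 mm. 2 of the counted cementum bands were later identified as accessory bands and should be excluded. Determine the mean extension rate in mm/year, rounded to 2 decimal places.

0.14 mm/year

Adjusted count: 36 − 2 = 34 cementum bands.
With 2 cementum bands per year, 34 / 2 = 17 years.
Mean rate = 2.4 mm / 17 years ≈ 0.14 mm/year.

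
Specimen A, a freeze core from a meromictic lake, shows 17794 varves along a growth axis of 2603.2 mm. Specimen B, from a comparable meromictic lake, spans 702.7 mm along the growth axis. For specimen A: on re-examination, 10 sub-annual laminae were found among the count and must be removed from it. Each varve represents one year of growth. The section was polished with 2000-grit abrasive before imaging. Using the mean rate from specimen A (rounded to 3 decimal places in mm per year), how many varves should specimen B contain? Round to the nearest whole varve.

Specimen A: true varve count = 17794 − 10 = 17784.
A: Extension rate ≈ 2603.2 / 17784 = 0.146 mm/year.
Specimen B: 702.7 mm / 0.146 mm per year = 4813.01 years ≈ 4813 varves.

4813 varves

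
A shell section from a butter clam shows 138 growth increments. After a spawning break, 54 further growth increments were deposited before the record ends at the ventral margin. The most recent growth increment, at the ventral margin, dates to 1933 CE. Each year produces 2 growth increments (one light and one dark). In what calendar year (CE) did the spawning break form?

There are 54 growth increments younger than the spawning break.
With 2 growth increments per year, 54 / 2 = 27 years.
1933 − 27 = 1906 CE.

1906 CE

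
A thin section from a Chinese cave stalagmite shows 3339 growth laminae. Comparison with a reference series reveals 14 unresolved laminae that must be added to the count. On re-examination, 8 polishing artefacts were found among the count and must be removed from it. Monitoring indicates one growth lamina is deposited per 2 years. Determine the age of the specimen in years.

6690 years

Adjusted count: 3339 − 8 + 14 = 3345 growth laminae.
At 2 years per growth lamina, 3345 × 2 = 6690 years.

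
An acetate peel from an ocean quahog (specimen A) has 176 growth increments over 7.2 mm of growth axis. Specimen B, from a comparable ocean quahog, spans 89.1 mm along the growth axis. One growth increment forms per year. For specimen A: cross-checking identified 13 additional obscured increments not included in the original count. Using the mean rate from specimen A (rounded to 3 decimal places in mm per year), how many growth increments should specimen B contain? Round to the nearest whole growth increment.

Specimen A: adjusted count: 176 + 13 = 189 growth increments.
A: 7.2 mm over 189 years gives 7.2 / 189 ≈ 0.038 mm/year.
B spans 89.1 / 0.038 = 2344.74 years ≈ 2345 growth increments.

2345 growth increments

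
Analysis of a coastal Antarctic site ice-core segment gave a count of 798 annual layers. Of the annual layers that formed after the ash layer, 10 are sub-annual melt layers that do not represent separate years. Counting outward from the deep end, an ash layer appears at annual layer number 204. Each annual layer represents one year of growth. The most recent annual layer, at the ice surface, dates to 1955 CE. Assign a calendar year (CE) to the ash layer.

1371 CE

The ash layer sits at annual layer 204 from the deep end, so 798 − 204 = 594 annual layers formed after it.
Excluding 10 false annual layers: 594 − 10 = 584.
The annual layer at the ice surface is 1955 CE, so the ash layer dates to 1955 − 584 = 1371 CE.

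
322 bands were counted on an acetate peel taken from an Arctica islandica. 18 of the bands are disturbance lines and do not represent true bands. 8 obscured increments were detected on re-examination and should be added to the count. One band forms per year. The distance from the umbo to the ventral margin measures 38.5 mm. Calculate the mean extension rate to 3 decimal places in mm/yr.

True band count = 322 − 18 + 8 = 312.
38.5 mm over 312 years gives 38.5 / 312 ≈ 0.123 mm/yr.

0.123 mm/yr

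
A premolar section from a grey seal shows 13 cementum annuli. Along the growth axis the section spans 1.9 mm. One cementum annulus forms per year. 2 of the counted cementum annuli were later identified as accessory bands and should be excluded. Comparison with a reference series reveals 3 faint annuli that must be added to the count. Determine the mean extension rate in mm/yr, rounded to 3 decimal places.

0.136 mm/yr

Adjusted count: 13 − 2 + 3 = 14 cementum annuli.
Mean rate = 1.9 mm / 14 years ≈ 0.136 mm/yr.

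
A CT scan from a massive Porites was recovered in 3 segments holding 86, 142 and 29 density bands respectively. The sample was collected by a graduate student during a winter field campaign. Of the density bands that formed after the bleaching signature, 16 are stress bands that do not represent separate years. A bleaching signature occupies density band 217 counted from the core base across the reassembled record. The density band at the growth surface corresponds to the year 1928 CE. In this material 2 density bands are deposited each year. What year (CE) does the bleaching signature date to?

1916 CE

Total density bands = 86 + 142 + 29 = 257.
Between density band 217 and the growth surface there are 257 − 217 = 40 density bands.
Removing the 16 false density bands leaves 40 − 16 = 24 true density bands beyond the bleaching signature.
Dividing by 2 density bands per year: 24 / 2 = 12 years.
Counting back 12 years from 1928 CE places the bleaching signature in 1928 − 12 = 1916 CE.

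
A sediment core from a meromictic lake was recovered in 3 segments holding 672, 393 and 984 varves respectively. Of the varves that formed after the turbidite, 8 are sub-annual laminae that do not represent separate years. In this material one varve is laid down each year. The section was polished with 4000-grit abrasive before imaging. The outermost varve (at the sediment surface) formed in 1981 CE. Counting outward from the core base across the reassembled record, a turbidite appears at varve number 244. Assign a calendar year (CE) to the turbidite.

Total varves = 672 + 393 + 984 = 2049.
The turbidite sits at varve 244 from the core base, so 2049 − 244 = 1805 varves formed after it.
1805 − 8 false = 1797 true varves after the turbidite.
The varve at the sediment surface is 1981 CE, so the turbidite dates to 1981 − 1797 = 184 CE.

184 CE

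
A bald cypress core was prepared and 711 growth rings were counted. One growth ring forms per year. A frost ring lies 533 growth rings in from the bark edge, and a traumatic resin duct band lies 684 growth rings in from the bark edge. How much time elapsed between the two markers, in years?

151 yr

Separation: 684 − 533 = 151 growth rings.
At one growth ring per year, 151 years elapsed between them.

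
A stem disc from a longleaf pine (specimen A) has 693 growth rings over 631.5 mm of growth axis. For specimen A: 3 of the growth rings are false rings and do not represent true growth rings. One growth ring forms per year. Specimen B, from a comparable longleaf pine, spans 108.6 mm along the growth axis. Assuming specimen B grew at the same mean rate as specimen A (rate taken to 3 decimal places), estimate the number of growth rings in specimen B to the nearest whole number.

119 growth rings

Specimen A: true growth ring count = 693 − 3 = 690.
A: 631.5 mm over 690 years gives 631.5 / 690 ≈ 0.915 mm/year.
For B, 108.6 / 0.915 = 118.69 years ≈ 119 growth rings.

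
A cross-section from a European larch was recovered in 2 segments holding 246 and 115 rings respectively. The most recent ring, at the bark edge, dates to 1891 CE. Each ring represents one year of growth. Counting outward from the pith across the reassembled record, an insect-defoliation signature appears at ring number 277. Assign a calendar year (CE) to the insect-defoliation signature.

1807 CE

Total rings = 246 + 115 = 361.
The insect-defoliation signature sits at ring 277 from the pith, so 361 − 277 = 84 rings formed after it.
1891 − 84 = 1807 CE.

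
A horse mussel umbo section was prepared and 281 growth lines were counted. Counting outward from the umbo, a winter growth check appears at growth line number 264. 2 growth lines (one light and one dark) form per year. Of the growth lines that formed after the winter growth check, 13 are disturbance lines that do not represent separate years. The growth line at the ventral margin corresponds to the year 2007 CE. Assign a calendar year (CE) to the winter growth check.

2005 CE

The winter growth check sits at growth line 264 from the umbo, so 281 − 264 = 17 growth lines formed after it.
Removing the 13 false growth lines leaves 17 − 13 = 4 true growth lines beyond the winter growth check.
With 2 growth lines per year, 4 / 2 = 2 years.
2007 − 2 = 2005 CE.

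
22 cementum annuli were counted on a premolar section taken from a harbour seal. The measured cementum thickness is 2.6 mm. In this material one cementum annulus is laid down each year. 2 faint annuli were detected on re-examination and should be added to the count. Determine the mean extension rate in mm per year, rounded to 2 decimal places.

Correcting the raw count gives 22 + 2 = 24 true cementum annuli.
Extension rate ≈ 2.6 / 24 = 0.11 mm per year.

0.11 mm per year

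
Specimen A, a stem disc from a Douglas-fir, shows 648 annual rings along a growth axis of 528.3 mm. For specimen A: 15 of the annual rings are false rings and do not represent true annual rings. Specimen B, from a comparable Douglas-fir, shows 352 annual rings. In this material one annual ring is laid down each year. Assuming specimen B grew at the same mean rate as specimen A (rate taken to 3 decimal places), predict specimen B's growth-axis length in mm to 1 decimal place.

Specimen A: after corrections the count is 648 − 15 = 633 annual rings.
A: 528.3 mm over 633 years gives 528.3 / 633 ≈ 0.835 mm per year.
Length of B = 0.835 × 352 = 293.9 mm.

293.9 mm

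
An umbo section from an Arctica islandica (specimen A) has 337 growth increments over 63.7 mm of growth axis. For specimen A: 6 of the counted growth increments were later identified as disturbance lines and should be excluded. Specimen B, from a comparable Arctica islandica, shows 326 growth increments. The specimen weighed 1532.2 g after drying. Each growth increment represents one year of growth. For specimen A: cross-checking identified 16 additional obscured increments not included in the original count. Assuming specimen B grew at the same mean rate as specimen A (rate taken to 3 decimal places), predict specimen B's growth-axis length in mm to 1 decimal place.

60.0 mm

Specimen A: correcting the raw count gives 337 − 6 + 16 = 347 true growth increments.
A: Mean rate = 63.7 mm / 347 years ≈ 0.184 mm/year.
Length of B = 0.184 × 326 = 60.0 mm.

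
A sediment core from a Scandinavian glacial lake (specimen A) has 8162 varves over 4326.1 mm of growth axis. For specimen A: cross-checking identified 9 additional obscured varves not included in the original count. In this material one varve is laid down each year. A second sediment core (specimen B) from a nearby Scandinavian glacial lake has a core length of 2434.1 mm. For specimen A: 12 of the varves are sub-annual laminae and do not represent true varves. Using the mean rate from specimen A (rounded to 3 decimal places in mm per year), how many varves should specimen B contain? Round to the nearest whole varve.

Specimen A: true varve count = 8162 − 12 + 9 = 8159.
A: Mean rate = 4326.1 mm / 8159 years ≈ 0.530 mm/year.
B spans 2434.1 / 0.530 = 4592.64 years ≈ 4593 varves.

4593 varves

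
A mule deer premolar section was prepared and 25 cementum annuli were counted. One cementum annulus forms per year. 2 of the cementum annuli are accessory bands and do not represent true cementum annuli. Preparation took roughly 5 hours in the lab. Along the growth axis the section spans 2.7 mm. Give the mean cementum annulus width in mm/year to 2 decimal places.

0.12 mm/year

Adjusted count: 25 − 2 = 23 cementum annuli.
2.7 mm over 23 years gives 2.7 / 23 ≈ 0.12 mm/year.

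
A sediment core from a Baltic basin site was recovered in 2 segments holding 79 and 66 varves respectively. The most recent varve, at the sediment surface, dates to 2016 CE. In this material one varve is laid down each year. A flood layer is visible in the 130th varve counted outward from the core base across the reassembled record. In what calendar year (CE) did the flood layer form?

2001 CE

Total varves = 79 + 66 = 145.
The flood layer sits at varve 130 from the core base, so 145 − 130 = 15 varves formed after it.
The varve at the sediment surface is 2016 CE, so the flood layer dates to 2016 − 15 = 2001 CE.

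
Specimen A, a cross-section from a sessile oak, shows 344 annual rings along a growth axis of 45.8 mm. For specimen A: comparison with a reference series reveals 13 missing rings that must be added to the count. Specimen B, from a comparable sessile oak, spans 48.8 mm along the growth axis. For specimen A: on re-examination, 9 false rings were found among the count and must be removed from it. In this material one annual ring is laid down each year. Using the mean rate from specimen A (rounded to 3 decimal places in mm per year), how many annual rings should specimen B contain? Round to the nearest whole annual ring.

370 annual rings

Specimen A: after corrections the count is 344 − 9 + 13 = 348 annual rings.
A: Extension rate ≈ 45.8 / 348 = 0.132 mm/year.
For B, 48.8 / 0.132 = 369.70 years ≈ 370 annual rings.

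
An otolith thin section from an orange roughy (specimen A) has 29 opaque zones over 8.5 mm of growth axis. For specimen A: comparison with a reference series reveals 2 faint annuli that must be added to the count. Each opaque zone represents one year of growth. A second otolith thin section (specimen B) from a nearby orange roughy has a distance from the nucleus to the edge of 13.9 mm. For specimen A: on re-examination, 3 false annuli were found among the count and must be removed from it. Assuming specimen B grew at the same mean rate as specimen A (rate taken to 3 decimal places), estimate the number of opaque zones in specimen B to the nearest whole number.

46 opaque zones

Specimen A: after corrections the count is 29 − 3 + 2 = 28 opaque zones.
A: Extension rate ≈ 8.5 / 28 = 0.304 mm/yr.
Specimen B: 13.9 mm / 0.304 mm per year = 45.72 years ≈ 46 opaque zones.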